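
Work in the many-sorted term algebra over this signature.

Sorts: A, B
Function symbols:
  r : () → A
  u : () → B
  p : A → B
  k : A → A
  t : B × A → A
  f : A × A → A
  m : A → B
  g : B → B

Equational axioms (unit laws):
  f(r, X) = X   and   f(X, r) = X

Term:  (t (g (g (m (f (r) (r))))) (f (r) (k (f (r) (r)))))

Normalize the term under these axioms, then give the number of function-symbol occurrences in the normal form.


1. (t (g (g (m (f (r) (r))))) (f (r) (k (f (r) (r)))))  →  (t (g (g (m (r)))) (f (r) (k (f (r) (r)))))
2. (t (g (g (m (r)))) (f (r) (k (f (r) (r)))))  →  (t (g (g (m (r)))) (k (f (r) (r))))
3. (t (g (g (m (r)))) (k (f (r) (r))))  →  (t (g (g (m (r)))) (k (r)))
normal form: (t (g (g (m (r)))) (k (r)))

size = 7


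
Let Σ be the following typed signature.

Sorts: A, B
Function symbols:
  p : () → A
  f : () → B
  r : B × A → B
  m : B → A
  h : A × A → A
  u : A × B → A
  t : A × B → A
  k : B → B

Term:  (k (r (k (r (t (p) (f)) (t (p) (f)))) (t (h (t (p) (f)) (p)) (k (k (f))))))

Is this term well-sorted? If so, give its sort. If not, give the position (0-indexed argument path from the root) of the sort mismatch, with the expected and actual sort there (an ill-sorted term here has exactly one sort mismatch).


ill-sorted at position [0, 0, 0, 0]: expected B, got A

          (p) : A
          (f) : B
        (t (p) (f)) : A
          (p) : A
          (f) : B
        (t (p) (f)) : A
      (r (t (p) (f)) (t (p) (f))) : ✗ arg 0 at [0, 0, 0, 0] has sort A, expected B
          (p) : A
          (f) : B
        (t (p) (f)) : A
        (p) : A
      (h (t (p) (f)) (p)) : A
          (f) : B
        (k (f)) : B
      (k (k (f))) : B
    (t (h (t (p) (f)) (p)) (k (k (f)))) : A


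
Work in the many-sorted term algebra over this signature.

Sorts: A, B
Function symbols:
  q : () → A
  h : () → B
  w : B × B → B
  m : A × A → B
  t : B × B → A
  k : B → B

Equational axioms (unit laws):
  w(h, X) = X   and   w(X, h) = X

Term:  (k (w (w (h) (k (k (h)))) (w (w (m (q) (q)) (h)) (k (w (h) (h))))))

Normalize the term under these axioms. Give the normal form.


1. (k (w (w (h) (k (k (h)))) (w (w (m (q) (q)) (h)) (k (w (h) (h))))))  →  (k (w (k (k (h))) (w (w (m (q) (q)) (h)) (k (w (h) (h))))))
2. (k (w (k (k (h))) (w (w (m (q) (q)) (h)) (k (w (h) (h))))))  →  (k (w (k (k (h))) (w (m (q) (q)) (k (w (h) (h))))))
3. (k (w (k (k (h))) (w (m (q) (q)) (k (w (h) (h))))))  →  (k (w (k (k (h))) (w (m (q) (q)) (k (h)))))

normal form = (k (w (k (k (h))) (w (m (q) (q)) (k (h)))))


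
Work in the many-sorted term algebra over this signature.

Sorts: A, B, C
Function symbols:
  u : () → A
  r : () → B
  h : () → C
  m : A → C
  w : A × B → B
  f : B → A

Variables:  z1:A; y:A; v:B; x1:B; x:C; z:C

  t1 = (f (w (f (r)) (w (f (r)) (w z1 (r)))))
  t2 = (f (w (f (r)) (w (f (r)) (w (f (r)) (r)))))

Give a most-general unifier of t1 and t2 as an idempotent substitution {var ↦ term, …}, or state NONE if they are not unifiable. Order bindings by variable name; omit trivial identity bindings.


{z1 ↦ (f (r))}


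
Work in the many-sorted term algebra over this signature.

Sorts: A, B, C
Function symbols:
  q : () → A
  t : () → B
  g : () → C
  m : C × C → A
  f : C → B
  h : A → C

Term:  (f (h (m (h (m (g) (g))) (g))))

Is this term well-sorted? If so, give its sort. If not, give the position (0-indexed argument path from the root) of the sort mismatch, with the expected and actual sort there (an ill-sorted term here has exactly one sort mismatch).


          (g) : C
          (g) : C
        (m (g) (g)) : A
      (h (m (g) (g))) : C
      (g) : C
    (m (h (m (g) (g))) (g)) : A
  (h (m (h (m (g) (g))) (g))) : C
(f (h (m (h (m (g) (g))) (g)))) : B

well-sorted; sort = B


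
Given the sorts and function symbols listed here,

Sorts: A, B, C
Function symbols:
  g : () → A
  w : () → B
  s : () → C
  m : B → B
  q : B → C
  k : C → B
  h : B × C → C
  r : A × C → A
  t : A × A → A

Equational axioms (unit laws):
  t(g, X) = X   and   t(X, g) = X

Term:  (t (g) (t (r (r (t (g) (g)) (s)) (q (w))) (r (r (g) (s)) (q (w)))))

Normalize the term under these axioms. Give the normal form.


1. (t (g) (t (r (r (t (g) (g)) (s)) (q (w))) (r (r (g) (s)) (q (w)))))  →  (t (r (r (t (g) (g)) (s)) (q (w))) (r (r (g) (s)) (q (w))))
2. (t (r (r (t (g) (g)) (s)) (q (w))) (r (r (g) (s)) (q (w))))  →  (t (r (r (g) (s)) (q (w))) (r (r (g) (s)) (q (w))))

normal form = (t (r (r (g) (s)) (q (w))) (r (r (g) (s)) (q (w))))


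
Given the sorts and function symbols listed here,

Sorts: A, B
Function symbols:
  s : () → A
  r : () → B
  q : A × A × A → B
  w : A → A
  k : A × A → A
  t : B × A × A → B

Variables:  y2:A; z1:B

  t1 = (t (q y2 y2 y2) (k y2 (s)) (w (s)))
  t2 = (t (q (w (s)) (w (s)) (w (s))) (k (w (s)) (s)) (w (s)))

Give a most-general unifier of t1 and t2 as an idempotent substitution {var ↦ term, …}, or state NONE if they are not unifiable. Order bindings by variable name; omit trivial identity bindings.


{y2 ↦ (w (s))}


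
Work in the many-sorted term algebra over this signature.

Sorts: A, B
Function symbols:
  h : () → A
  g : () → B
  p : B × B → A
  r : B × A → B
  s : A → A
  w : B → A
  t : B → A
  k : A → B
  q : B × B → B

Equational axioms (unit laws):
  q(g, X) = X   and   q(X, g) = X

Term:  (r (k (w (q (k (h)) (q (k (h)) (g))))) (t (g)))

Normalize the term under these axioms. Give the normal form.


1. (r (k (w (q (k (h)) (q (k (h)) (g))))) (t (g)))  →  (r (k (w (q (k (h)) (k (h))))) (t (g)))

normal form = (r (k (w (q (k (h)) (k (h))))) (t (g)))


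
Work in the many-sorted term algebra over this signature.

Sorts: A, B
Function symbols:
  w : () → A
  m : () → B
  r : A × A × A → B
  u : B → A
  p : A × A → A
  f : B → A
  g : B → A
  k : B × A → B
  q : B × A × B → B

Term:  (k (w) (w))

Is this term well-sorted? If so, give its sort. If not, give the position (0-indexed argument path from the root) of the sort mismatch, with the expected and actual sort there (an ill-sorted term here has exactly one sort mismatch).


ill-sorted at position [0]: expected B, got A

  (w) : A
  (w) : A
(k (w) (w)) : ✗ arg 0 at [0] has sort A, expected B


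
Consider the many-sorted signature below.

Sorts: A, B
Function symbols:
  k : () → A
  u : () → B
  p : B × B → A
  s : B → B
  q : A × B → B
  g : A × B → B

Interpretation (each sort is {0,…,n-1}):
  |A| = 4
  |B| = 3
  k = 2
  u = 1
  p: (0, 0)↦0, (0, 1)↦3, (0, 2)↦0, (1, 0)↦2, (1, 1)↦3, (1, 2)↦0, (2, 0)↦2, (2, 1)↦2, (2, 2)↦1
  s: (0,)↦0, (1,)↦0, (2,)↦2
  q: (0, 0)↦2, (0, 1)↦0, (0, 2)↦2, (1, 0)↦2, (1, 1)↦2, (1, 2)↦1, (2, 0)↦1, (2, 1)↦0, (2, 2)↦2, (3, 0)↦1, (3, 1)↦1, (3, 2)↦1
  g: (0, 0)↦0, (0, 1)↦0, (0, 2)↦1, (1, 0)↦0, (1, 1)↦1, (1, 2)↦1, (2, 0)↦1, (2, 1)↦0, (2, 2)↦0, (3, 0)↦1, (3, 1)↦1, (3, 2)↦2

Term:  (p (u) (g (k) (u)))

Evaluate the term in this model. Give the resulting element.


value = 2

  u = 1
  k = 2
  u = 1
  (g (k) (u)) = g(2, 1) = 0
  (p (u) (g (k) (u))) = p(1, 0) = 2


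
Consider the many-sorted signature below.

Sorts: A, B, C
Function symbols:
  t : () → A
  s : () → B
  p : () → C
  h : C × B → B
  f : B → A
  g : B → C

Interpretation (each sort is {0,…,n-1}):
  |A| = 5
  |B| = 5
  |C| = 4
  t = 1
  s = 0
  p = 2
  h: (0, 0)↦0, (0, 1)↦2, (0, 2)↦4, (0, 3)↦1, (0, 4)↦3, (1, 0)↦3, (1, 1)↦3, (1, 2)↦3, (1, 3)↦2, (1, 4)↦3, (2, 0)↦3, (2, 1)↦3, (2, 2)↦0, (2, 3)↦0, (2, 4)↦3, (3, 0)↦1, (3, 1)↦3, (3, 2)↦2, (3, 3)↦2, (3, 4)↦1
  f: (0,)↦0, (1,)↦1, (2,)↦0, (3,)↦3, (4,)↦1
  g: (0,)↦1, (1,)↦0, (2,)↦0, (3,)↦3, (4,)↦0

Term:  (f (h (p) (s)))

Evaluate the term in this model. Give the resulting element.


  p = 2
  s = 0
  (h (p) (s)) = h(2, 0) = 3
  (f (h (p) (s))) = f(3,) = 3

value = 3


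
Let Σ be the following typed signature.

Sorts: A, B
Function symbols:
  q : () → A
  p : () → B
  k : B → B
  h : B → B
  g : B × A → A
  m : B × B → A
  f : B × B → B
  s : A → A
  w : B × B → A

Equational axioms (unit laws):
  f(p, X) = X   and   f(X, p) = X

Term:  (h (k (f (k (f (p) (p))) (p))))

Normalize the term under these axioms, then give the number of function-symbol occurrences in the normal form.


1. (h (k (f (k (f (p) (p))) (p))))  →  (h (k (k (f (p) (p)))))
2. (h (k (k (f (p) (p)))))  →  (h (k (k (p))))
normal form: (h (k (k (p))))

size = 4


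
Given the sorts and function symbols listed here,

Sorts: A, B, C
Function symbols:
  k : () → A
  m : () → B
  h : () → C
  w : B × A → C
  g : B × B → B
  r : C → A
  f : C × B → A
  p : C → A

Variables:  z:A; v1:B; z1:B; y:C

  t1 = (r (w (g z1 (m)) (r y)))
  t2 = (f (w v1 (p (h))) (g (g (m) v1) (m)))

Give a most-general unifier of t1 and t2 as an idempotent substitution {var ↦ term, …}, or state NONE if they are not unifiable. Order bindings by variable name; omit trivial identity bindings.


head clash or occurs-check failure — not unifiable

NONE (not unifiable)


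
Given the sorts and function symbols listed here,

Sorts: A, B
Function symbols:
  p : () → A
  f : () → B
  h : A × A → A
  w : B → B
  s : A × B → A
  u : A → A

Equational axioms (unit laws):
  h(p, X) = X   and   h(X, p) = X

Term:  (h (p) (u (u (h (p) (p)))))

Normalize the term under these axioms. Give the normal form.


1. (h (p) (u (u (h (p) (p)))))  →  (u (u (h (p) (p))))
2. (u (u (h (p) (p))))  →  (u (u (p)))

normal form = (u (u (p)))


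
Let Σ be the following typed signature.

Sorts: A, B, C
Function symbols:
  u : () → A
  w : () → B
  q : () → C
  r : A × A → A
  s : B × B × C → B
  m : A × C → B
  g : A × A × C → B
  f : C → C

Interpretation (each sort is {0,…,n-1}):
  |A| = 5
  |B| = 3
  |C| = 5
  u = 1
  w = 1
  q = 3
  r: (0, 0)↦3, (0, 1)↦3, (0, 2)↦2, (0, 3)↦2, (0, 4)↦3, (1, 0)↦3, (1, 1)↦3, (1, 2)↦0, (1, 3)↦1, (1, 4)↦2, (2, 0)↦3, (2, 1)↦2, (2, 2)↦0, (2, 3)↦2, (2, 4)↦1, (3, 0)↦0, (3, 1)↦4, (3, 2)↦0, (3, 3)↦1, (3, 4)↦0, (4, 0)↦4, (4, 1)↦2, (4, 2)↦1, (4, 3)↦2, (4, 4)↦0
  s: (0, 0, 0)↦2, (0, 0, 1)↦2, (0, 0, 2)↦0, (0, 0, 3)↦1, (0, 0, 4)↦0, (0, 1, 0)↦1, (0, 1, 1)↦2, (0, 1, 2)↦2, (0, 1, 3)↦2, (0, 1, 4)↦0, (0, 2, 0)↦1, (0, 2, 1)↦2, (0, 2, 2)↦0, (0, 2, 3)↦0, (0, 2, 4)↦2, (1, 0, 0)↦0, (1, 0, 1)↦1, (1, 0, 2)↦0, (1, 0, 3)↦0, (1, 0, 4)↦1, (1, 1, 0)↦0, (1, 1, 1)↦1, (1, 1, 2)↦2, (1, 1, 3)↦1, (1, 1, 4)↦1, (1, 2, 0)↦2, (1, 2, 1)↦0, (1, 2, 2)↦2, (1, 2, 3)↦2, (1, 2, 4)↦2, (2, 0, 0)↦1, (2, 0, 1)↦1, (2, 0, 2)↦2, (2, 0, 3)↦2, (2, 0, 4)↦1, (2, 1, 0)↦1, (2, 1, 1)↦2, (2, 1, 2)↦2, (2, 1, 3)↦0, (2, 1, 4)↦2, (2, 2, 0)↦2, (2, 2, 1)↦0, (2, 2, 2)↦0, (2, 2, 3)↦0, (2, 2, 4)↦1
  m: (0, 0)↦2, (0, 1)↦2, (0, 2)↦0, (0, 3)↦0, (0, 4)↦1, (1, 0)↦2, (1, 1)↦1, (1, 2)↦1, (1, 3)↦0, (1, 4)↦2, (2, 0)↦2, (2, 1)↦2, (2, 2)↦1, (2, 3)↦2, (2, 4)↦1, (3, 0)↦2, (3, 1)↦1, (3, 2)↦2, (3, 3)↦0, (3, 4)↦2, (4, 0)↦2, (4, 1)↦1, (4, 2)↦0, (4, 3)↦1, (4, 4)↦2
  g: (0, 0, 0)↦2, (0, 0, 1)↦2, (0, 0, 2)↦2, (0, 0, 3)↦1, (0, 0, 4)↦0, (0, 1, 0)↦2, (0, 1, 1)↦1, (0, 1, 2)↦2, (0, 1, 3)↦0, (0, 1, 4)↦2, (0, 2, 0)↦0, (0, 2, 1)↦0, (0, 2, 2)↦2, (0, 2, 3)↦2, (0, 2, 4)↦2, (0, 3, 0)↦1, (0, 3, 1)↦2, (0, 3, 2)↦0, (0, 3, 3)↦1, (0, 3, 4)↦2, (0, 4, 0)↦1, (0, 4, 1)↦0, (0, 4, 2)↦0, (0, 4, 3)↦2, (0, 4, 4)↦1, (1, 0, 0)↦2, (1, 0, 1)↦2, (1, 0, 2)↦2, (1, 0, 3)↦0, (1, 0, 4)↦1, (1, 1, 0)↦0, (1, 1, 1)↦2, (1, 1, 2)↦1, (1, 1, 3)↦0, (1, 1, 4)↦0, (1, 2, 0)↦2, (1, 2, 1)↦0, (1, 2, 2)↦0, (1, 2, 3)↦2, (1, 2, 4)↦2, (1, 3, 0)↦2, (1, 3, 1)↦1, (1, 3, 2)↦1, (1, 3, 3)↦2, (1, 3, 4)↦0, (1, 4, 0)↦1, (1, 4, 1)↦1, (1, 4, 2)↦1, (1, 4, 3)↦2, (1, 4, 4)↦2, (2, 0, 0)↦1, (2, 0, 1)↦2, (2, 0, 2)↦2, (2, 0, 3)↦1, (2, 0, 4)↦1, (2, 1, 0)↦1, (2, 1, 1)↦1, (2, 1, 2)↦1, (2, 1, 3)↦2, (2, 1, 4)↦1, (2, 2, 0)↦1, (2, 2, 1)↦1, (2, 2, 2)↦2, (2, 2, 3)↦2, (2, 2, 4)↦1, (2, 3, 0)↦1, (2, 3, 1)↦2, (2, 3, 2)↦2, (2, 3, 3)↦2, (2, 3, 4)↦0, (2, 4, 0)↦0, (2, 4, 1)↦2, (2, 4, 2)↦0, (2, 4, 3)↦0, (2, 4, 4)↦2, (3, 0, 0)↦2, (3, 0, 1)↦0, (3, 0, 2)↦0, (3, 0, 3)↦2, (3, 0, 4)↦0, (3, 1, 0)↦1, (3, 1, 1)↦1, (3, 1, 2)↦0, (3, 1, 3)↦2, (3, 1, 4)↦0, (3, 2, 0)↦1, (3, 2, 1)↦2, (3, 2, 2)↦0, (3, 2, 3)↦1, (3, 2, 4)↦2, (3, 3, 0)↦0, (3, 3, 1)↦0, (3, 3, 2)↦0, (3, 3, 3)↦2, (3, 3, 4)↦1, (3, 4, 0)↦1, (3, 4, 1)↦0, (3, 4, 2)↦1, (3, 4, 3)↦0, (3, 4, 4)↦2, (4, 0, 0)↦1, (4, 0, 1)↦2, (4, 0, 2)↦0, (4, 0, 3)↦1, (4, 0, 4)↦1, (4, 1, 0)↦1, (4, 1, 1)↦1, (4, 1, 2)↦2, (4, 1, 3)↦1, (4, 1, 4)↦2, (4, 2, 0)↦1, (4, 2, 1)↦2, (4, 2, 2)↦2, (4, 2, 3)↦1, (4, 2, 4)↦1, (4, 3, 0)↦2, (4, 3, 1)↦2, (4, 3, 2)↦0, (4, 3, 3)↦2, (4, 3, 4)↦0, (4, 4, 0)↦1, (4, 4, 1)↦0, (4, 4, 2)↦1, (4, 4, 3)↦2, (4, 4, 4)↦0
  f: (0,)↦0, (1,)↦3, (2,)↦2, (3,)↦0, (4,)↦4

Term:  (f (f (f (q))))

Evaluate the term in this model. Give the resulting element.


value = 0

  q = 3
  (f (q)) = f(3,) = 0
  (f (f (q))) = f(0,) = 0
  (f (f (f (q)))) = f(0,) = 0


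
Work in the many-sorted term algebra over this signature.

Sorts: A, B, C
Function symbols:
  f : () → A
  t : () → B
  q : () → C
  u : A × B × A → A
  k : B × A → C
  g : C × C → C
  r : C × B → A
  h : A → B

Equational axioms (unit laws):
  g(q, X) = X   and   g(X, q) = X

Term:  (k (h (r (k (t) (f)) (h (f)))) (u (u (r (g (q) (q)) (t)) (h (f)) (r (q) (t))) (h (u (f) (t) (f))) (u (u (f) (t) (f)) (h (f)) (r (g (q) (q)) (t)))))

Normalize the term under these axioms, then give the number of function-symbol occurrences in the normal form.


1. (k (h (r (k (t) (f)) (h (f)))) (u (u (r (g (q) (q)) (t)) (h (f)) (r (q) (t))) (h (u (f) (t) (f))) (u (u (f) (t) (f)) (h (f)) (r (g (q) (q)) (t)))))  →  (k (h (r (k (t) (f)) (h (f)))) (u (u (r (q) (t)) (h (f)) (r (q) (t))) (h (u (f) (t) (f))) (u (u (f) (t) (f)) (h (f)) (r (g (q) (q)) (t)))))
2. (k (h (r (k (t) (f)) (h (f)))) (u (u (r (q) (t)) (h (f)) (r (q) (t))) (h (u (f) (t) (f))) (u (u (f) (t) (f)) (h (f)) (r (g (q) (q)) (t)))))  →  (k (h (r (k (t) (f)) (h (f)))) (u (u (r (q) (t)) (h (f)) (r (q) (t))) (h (u (f) (t) (f))) (u (u (f) (t) (f)) (h (f)) (r (q) (t)))))
normal form: (k (h (r (k (t) (f)) (h (f)))) (u (u (r (q) (t)) (h (f)) (r (q) (t))) (h (u (f) (t) (f))) (u (u (f) (t) (f)) (h (f)) (r (q) (t)))))

size = 33


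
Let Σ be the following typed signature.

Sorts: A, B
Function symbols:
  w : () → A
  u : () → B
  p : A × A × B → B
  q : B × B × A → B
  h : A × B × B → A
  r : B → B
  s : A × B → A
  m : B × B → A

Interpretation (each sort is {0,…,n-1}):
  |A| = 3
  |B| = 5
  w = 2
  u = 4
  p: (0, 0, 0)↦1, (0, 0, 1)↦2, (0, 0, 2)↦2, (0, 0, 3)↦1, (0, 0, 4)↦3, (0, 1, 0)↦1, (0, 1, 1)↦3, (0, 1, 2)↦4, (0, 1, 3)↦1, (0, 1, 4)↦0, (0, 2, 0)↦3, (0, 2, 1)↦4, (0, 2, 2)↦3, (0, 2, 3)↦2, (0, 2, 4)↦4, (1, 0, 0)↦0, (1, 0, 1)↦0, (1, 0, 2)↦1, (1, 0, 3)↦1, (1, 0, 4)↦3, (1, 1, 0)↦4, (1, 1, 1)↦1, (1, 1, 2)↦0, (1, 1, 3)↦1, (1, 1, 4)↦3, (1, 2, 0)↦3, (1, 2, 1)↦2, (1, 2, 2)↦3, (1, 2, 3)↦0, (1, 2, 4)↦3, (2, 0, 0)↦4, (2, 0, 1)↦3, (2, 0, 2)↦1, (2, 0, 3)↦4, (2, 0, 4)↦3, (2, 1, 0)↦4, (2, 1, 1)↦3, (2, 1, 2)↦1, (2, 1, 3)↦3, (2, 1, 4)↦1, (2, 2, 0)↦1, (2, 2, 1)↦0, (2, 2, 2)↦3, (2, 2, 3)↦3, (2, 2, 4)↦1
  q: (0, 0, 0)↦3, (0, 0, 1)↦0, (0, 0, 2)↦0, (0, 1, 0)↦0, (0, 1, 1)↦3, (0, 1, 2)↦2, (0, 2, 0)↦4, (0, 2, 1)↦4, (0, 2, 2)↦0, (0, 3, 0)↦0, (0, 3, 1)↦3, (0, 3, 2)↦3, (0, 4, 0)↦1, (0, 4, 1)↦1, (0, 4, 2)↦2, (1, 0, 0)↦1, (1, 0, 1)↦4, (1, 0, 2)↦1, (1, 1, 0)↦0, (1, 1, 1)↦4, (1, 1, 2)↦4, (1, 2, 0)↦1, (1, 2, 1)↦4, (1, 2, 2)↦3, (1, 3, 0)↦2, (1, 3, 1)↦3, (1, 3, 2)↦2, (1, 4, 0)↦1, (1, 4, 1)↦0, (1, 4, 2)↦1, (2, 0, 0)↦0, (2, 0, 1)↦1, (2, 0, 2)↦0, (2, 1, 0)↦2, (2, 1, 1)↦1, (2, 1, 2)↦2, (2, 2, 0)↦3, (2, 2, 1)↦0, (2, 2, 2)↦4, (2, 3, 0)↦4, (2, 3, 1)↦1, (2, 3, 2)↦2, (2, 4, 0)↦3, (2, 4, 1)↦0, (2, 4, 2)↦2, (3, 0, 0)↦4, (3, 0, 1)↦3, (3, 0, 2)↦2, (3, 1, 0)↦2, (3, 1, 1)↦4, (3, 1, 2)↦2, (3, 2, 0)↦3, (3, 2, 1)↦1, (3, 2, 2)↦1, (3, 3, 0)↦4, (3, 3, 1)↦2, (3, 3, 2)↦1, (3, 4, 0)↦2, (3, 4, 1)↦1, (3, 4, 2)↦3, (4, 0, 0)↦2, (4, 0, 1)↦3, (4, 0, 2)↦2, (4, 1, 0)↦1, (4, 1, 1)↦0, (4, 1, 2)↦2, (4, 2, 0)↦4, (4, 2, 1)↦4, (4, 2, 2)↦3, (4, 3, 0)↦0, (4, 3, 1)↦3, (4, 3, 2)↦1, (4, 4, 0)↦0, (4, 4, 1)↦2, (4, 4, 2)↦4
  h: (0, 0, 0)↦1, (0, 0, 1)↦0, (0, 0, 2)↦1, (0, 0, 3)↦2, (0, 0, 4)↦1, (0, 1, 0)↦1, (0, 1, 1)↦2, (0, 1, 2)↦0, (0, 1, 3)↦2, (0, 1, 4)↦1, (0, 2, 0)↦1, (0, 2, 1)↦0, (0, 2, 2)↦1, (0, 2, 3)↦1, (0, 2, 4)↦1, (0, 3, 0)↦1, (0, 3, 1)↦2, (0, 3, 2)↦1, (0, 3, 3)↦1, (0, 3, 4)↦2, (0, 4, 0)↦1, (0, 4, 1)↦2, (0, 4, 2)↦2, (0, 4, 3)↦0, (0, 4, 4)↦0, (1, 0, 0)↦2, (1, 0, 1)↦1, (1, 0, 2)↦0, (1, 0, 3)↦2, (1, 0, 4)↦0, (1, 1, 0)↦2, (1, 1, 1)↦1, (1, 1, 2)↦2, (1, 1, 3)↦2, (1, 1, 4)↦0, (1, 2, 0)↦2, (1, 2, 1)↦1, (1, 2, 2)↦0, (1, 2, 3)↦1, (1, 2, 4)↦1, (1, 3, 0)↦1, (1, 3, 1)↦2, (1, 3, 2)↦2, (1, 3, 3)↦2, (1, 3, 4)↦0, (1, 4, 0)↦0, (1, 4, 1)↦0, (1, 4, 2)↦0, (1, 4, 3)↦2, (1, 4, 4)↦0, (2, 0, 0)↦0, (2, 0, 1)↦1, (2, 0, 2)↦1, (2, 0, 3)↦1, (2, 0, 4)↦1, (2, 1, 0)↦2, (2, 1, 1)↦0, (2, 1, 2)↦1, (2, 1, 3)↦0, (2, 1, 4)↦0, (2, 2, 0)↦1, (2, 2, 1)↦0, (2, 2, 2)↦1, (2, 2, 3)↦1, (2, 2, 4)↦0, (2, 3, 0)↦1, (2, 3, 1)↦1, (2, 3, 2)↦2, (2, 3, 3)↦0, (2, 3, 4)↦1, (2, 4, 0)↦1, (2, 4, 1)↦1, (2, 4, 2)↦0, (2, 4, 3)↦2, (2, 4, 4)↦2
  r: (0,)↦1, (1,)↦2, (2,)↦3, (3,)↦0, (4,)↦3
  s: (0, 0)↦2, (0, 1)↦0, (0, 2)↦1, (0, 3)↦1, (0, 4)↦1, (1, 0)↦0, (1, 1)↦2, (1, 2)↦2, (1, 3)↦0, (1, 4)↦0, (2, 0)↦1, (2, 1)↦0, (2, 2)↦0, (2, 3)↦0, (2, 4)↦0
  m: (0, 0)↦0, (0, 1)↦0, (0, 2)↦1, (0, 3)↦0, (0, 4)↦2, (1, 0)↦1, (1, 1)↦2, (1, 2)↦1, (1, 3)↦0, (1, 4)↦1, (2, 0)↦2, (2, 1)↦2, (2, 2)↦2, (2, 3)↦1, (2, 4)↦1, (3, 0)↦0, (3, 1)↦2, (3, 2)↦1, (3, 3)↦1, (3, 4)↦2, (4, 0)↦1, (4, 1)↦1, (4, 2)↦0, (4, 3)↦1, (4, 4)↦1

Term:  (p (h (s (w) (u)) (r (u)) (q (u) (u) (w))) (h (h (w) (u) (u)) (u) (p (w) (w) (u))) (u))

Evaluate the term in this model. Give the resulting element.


value = 1

  w = 2
  u = 4
  (s (w) (u)) = s(2, 4) = 0
  u = 4
  (r (u)) = r(4,) = 3
  u = 4
  u = 4
  w = 2
  (q (u) (u) (w)) = q(4, 4, 2) = 4
  (h (s (w) (u)) (r (u)) (q (u) (u) (w))) = h(0, 3, 4) = 2
  w = 2
  u = 4
  u = 4
  (h (w) (u) (u)) = h(2, 4, 4) = 2
  u = 4
  w = 2
  w = 2
  u = 4
  (p (w) (w) (u)) = p(2, 2, 4) = 1
  (h (h (w) (u) (u)) (u) (p (w) (w) (u))) = h(2, 4, 1) = 1
  u = 4
  (p (h (s (w) (u)) (r (u)) (q (u) (u) (w))) (h (h (w) (u) (u)) (u) (p (w) (w) (u))) (u)) = p(2, 1, 4) = 1


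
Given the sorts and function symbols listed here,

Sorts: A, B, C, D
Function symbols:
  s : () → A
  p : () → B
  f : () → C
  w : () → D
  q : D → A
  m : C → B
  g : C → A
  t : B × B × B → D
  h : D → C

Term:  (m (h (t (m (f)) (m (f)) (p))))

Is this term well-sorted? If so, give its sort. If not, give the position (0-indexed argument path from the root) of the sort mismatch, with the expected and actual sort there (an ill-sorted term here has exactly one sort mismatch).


well-sorted; sort = B

        (f) : C
      (m (f)) : B
        (f) : C
      (m (f)) : B
      (p) : B
    (t (m (f)) (m (f)) (p)) : D
  (h (t (m (f)) (m (f)) (p))) : C
(m (h (t (m (f)) (m (f)) (p)))) : B


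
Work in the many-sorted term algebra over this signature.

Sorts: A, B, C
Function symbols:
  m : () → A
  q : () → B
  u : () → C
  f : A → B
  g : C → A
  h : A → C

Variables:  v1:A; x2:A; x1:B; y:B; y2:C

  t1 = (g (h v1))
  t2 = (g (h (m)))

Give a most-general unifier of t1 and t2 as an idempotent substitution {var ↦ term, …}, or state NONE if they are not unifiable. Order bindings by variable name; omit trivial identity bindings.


{v1 ↦ (m)}


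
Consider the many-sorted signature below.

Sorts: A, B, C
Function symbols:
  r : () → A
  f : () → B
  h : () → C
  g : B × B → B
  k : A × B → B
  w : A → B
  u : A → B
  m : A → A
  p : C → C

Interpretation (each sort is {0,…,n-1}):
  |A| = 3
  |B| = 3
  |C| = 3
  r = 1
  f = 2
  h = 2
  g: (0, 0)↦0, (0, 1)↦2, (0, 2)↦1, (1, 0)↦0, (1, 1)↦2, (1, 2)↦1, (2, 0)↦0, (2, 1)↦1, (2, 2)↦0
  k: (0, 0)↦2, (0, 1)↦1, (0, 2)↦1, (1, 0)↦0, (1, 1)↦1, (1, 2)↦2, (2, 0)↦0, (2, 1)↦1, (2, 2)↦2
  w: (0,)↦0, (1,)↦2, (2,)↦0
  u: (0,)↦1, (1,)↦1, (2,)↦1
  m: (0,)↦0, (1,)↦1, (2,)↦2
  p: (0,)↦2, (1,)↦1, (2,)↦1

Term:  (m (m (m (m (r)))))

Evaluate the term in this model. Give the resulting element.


value = 1

  r = 1
  (m (r)) = m(1,) = 1
  (m (m (r))) = m(1,) = 1
  (m (m (m (r)))) = m(1,) = 1
  (m (m (m (m (r))))) = m(1,) = 1


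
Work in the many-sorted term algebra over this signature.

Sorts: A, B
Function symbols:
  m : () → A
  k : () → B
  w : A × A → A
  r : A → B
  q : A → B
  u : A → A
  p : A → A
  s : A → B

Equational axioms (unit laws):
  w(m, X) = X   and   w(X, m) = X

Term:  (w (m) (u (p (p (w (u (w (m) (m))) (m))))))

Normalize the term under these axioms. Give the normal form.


1. (w (m) (u (p (p (w (u (w (m) (m))) (m))))))  →  (u (p (p (w (u (w (m) (m))) (m)))))
2. (u (p (p (w (u (w (m) (m))) (m)))))  →  (u (p (p (u (w (m) (m))))))
3. (u (p (p (u (w (m) (m))))))  →  (u (p (p (u (m)))))

normal form = (u (p (p (u (m)))))


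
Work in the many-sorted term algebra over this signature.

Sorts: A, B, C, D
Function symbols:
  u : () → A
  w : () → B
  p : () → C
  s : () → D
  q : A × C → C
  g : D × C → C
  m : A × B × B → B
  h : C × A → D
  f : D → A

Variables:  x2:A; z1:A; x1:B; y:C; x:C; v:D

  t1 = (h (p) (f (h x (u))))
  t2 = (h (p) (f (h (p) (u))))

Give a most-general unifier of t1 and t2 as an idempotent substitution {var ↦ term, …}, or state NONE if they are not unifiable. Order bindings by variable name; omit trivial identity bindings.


{x ↦ (p)}


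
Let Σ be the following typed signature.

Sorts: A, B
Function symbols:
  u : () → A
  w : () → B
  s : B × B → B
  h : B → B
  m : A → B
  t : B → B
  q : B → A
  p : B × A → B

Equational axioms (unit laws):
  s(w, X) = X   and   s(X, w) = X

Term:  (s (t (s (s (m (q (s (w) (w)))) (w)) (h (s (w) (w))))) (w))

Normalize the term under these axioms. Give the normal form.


1. (s (t (s (s (m (q (s (w) (w)))) (w)) (h (s (w) (w))))) (w))  →  (t (s (s (m (q (s (w) (w)))) (w)) (h (s (w) (w)))))
2. (t (s (s (m (q (s (w) (w)))) (w)) (h (s (w) (w)))))  →  (t (s (m (q (s (w) (w)))) (h (s (w) (w)))))
3. (t (s (m (q (s (w) (w)))) (h (s (w) (w)))))  →  (t (s (m (q (w))) (h (s (w) (w)))))
4. (t (s (m (q (w))) (h (s (w) (w)))))  →  (t (s (m (q (w))) (h (w))))

normal form = (t (s (m (q (w))) (h (w))))


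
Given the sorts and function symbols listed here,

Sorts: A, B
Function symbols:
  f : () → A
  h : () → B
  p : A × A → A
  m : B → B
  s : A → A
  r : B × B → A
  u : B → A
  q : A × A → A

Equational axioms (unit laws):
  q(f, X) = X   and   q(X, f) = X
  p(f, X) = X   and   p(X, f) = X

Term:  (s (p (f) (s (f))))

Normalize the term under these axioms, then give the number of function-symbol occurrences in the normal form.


1. (s (p (f) (s (f))))  →  (s (s (f)))
normal form: (s (s (f)))

size = 3


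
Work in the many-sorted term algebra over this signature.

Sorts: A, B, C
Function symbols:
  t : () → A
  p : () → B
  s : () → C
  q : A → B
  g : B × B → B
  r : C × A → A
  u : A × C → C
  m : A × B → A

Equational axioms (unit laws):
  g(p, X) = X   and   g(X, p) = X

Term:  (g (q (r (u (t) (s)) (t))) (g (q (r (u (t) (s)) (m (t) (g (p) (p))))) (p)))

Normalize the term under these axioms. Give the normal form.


normal form = (g (q (r (u (t) (s)) (t))) (q (r (u (t) (s)) (m (t) (p)))))

1. (g (q (r (u (t) (s)) (t))) (g (q (r (u (t) (s)) (m (t) (g (p) (p))))) (p)))  →  (g (q (r (u (t) (s)) (t))) (q (r (u (t) (s)) (m (t) (g (p) (p))))))
2. (g (q (r (u (t) (s)) (t))) (q (r (u (t) (s)) (m (t) (g (p) (p))))))  →  (g (q (r (u (t) (s)) (t))) (q (r (u (t) (s)) (m (t) (p)))))


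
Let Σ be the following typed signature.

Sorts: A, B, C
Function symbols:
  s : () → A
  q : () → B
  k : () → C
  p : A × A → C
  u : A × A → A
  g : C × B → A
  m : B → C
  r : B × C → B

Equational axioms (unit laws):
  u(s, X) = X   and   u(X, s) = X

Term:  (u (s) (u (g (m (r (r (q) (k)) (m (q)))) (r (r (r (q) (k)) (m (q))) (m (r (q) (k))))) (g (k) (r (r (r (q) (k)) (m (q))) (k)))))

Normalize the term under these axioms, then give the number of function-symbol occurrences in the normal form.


size = 30

1. (u (s) (u (g (m (r (r (q) (k)) (m (q)))) (r (r (r (q) (k)) (m (q))) (m (r (q) (k))))) (g (k) (r (r (r (q) (k)) (m (q))) (k)))))  →  (u (g (m (r (r (q) (k)) (m (q)))) (r (r (r (q) (k)) (m (q))) (m (r (q) (k))))) (g (k) (r (r (r (q) (k)) (m (q))) (k))))
normal form: (u (g (m (r (r (q) (k)) (m (q)))) (r (r (r (q) (k)) (m (q))) (m (r (q) (k))))) (g (k) (r (r (r (q) (k)) (m (q))) (k))))


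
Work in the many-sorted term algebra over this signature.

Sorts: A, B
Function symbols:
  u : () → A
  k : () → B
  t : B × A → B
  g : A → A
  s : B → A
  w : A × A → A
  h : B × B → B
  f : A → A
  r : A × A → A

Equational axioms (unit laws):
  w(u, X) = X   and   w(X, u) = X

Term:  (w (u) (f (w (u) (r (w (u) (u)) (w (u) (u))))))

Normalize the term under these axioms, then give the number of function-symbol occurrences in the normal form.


size = 4

1. (w (u) (f (w (u) (r (w (u) (u)) (w (u) (u))))))  →  (f (w (u) (r (w (u) (u)) (w (u) (u)))))
2. (f (w (u) (r (w (u) (u)) (w (u) (u)))))  →  (f (r (w (u) (u)) (w (u) (u))))
3. (f (r (w (u) (u)) (w (u) (u))))  →  (f (r (u) (w (u) (u))))
4. (f (r (u) (w (u) (u))))  →  (f (r (u) (u)))
normal form: (f (r (u) (u)))


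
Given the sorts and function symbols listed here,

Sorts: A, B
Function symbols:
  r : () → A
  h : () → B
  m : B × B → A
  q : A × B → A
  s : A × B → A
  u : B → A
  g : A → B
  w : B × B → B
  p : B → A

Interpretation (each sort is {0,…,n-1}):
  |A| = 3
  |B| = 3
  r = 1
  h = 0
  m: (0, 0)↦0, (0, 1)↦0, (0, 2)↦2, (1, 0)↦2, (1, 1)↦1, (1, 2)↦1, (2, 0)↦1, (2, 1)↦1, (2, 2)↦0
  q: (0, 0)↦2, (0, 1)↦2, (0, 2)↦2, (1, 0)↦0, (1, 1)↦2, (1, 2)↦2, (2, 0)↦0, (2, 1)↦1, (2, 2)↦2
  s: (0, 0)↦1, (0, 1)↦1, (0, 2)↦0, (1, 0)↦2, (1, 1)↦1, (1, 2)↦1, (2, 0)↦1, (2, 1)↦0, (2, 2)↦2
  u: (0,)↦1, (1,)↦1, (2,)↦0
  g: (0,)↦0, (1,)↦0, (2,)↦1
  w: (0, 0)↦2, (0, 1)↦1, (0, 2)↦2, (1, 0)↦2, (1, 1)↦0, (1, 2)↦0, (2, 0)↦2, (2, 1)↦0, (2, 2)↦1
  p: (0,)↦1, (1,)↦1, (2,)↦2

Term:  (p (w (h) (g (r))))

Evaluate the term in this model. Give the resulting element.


value = 2

  h = 0
  r = 1
  (g (r)) = g(1,) = 0
  (w (h) (g (r))) = w(0, 0) = 2
  (p (w (h) (g (r)))) = p(2,) = 2


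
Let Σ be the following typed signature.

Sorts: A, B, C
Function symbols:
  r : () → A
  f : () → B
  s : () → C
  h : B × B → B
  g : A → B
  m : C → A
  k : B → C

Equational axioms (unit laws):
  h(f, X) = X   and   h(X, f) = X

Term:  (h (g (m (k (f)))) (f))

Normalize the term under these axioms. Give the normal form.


1. (h (g (m (k (f)))) (f))  →  (g (m (k (f))))

normal form = (g (m (k (f))))


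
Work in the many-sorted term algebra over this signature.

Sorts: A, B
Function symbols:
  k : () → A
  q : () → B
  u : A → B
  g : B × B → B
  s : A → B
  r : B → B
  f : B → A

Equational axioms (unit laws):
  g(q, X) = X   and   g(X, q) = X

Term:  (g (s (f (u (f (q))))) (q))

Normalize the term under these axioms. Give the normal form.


normal form = (s (f (u (f (q)))))

1. (g (s (f (u (f (q))))) (q))  →  (s (f (u (f (q)))))


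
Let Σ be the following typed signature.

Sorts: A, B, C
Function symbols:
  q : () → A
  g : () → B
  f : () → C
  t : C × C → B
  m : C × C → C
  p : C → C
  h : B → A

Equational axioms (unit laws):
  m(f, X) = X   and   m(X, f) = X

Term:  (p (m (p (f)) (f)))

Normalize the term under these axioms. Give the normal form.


normal form = (p (p (f)))

1. (p (m (p (f)) (f)))  →  (p (p (f)))


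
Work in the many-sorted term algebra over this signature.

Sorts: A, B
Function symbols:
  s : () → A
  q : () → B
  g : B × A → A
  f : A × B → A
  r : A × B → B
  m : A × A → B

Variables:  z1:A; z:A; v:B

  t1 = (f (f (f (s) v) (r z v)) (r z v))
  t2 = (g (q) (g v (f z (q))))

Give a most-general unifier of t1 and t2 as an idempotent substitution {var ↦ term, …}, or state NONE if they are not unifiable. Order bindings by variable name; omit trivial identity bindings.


head clash or occurs-check failure — not unifiable

NONE (not unifiable)


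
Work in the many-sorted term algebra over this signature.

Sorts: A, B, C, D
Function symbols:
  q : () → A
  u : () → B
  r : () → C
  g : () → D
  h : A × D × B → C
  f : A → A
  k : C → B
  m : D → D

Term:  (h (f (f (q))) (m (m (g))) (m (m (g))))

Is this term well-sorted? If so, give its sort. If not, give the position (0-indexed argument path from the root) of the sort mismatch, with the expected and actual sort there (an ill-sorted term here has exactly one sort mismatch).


ill-sorted at position [2]: expected B, got D

      (q) : A
    (f (q)) : A
  (f (f (q))) : A
      (g) : D
    (m (g)) : D
  (m (m (g))) : D
      (g) : D
    (m (g)) : D
  (m (m (g))) : D
(h (f (f (q))) (m (m (g))) (m (m (g)))) : ✗ arg 2 at [2] has sort D, expected B


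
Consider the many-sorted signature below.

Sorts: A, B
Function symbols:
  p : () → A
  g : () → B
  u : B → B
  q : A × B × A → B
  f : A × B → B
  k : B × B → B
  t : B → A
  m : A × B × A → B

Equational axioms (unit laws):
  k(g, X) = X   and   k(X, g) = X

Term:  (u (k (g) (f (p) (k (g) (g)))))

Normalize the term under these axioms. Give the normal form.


normal form = (u (f (p) (g)))

1. (u (k (g) (f (p) (k (g) (g)))))  →  (u (f (p) (k (g) (g))))
2. (u (f (p) (k (g) (g))))  →  (u (f (p) (g)))


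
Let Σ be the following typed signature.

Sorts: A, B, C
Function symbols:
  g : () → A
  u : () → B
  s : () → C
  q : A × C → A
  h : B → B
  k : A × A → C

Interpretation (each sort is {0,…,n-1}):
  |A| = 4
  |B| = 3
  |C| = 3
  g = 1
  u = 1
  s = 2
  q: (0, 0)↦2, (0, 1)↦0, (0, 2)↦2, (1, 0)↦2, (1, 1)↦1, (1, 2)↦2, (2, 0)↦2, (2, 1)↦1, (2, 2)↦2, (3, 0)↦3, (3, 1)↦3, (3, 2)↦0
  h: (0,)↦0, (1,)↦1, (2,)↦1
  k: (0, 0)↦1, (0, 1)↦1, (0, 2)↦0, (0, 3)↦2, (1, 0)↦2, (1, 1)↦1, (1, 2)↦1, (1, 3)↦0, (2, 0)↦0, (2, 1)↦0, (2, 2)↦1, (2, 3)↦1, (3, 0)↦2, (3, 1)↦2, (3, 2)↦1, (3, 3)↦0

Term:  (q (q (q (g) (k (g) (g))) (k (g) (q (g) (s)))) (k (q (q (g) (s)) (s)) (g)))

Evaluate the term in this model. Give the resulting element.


  g = 1
  g = 1
  g = 1
  (k (g) (g)) = k(1, 1) = 1
  (q (g) (k (g) (g))) = q(1, 1) = 1
  g = 1
  g = 1
  s = 2
  (q (g) (s)) = q(1, 2) = 2
  (k (g) (q (g) (s))) = k(1, 2) = 1
  (q (q (g) (k (g) (g))) (k (g) (q (g) (s)))) = q(1, 1) = 1
  g = 1
  s = 2
  (q (g) (s)) = q(1, 2) = 2
  s = 2
  (q (q (g) (s)) (s)) = q(2, 2) = 2
  g = 1
  (k (q (q (g) (s)) (s)) (g)) = k(2, 1) = 0
  (q (q (q (g) (k (g) (g))) (k (g) (q (g) (s)))) (k (q (q (g) (s)) (s)) (g))) = q(1, 0) = 2

value = 2


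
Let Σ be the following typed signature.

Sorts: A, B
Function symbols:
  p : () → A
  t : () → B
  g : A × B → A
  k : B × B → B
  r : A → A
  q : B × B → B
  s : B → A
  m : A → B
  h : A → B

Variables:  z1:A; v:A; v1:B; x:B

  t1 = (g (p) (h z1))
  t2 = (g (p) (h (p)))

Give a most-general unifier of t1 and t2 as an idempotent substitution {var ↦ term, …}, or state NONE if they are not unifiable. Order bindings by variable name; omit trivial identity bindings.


{z1 ↦ (p)}


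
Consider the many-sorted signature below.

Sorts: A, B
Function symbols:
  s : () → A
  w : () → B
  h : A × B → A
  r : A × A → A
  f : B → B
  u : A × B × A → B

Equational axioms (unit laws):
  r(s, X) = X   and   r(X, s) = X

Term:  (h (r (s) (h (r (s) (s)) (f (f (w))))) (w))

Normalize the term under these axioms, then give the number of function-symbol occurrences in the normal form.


1. (h (r (s) (h (r (s) (s)) (f (f (w))))) (w))  →  (h (h (r (s) (s)) (f (f (w)))) (w))
2. (h (h (r (s) (s)) (f (f (w)))) (w))  →  (h (h (s) (f (f (w)))) (w))
normal form: (h (h (s) (f (f (w)))) (w))

size = 7


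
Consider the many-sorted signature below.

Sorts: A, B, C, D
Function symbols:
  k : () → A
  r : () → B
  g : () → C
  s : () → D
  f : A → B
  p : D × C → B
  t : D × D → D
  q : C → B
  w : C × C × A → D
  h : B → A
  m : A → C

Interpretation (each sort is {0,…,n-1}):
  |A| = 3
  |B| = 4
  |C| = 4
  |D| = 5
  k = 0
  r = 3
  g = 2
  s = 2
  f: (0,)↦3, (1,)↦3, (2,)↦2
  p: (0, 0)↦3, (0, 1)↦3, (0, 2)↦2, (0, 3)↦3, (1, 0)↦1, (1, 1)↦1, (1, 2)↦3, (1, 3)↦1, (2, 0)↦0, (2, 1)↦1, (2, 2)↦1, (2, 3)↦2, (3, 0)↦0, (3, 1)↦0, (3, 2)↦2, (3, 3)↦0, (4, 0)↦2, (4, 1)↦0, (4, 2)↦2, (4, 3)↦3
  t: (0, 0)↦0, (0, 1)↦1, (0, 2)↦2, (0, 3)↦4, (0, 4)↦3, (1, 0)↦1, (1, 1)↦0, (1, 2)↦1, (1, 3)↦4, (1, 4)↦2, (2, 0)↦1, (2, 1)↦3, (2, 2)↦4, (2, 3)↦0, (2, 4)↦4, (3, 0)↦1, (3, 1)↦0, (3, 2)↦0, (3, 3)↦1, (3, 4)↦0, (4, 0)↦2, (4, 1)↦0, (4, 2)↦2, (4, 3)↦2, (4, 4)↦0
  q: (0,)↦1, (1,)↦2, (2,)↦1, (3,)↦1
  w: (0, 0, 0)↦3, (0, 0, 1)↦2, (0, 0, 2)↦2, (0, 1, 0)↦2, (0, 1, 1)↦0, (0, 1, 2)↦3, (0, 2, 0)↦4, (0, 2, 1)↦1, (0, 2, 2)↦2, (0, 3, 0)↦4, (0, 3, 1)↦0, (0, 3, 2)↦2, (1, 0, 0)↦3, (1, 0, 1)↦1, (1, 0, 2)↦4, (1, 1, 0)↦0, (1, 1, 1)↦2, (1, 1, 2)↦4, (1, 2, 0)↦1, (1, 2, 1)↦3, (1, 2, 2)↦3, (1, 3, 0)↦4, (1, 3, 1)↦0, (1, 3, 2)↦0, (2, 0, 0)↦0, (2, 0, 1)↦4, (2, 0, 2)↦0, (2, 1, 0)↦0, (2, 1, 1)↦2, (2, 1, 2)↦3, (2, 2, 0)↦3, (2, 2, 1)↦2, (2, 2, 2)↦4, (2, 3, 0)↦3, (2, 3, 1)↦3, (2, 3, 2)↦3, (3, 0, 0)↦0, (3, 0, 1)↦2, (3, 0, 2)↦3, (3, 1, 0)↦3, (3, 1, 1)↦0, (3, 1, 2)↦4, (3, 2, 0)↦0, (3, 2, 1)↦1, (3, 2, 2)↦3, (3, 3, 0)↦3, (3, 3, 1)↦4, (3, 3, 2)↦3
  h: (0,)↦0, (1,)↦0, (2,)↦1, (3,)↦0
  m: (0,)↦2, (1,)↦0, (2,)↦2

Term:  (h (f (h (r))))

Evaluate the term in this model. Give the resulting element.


value = 0

  r = 3
  (h (r)) = h(3,) = 0
  (f (h (r))) = f(0,) = 3
  (h (f (h (r)))) = h(3,) = 0


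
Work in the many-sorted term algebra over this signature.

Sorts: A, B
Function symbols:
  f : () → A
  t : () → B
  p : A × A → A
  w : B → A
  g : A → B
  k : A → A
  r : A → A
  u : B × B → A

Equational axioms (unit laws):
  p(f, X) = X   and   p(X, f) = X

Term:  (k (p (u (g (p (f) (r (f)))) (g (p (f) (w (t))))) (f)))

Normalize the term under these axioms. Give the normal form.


1. (k (p (u (g (p (f) (r (f)))) (g (p (f) (w (t))))) (f)))  →  (k (u (g (p (f) (r (f)))) (g (p (f) (w (t))))))
2. (k (u (g (p (f) (r (f)))) (g (p (f) (w (t))))))  →  (k (u (g (r (f))) (g (p (f) (w (t))))))
3. (k (u (g (r (f))) (g (p (f) (w (t))))))  →  (k (u (g (r (f))) (g (w (t)))))

normal form = (k (u (g (r (f))) (g (w (t)))))


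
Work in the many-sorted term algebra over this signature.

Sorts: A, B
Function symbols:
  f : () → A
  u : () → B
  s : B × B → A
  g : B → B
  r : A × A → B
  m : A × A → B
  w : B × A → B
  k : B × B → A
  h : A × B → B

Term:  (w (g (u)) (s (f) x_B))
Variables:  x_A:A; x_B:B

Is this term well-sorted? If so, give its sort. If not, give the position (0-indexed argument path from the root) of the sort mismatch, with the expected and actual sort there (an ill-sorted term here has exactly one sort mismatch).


    (u) : B
  (g (u)) : B
    (f) : A
    x_B : B
  (s (f) x_B) : ✗ arg 0 at [1, 0] has sort A, expected B

ill-sorted at position [1, 0]: expected B, got A


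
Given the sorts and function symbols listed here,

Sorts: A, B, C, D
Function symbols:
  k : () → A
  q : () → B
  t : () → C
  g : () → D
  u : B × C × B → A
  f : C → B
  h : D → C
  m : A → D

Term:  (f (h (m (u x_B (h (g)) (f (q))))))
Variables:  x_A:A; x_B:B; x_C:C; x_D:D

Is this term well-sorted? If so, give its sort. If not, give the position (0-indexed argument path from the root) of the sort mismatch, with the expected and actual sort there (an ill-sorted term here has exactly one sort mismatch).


ill-sorted at position [0, 0, 0, 2, 0]: expected C, got B

        x_B : B
          (g) : D
        (h (g)) : C
          (q) : B
        (f (q)) : ✗ arg 0 at [0, 0, 0, 2, 0] has sort B, expected C


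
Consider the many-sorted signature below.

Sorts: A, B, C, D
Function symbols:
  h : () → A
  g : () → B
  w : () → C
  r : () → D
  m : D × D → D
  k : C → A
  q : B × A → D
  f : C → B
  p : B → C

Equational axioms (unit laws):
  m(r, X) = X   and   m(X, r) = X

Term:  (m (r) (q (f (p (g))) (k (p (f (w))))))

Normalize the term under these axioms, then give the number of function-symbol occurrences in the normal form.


1. (m (r) (q (f (p (g))) (k (p (f (w))))))  →  (q (f (p (g))) (k (p (f (w)))))
normal form: (q (f (p (g))) (k (p (f (w)))))

size = 8


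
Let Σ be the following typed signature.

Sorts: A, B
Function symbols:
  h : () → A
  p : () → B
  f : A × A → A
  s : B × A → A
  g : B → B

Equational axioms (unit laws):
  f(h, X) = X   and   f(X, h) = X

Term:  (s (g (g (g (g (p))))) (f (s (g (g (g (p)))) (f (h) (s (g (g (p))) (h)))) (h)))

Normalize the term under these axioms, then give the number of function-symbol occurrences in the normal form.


size = 16

1. (s (g (g (g (g (p))))) (f (s (g (g (g (p)))) (f (h) (s (g (g (p))) (h)))) (h)))  →  (s (g (g (g (g (p))))) (s (g (g (g (p)))) (f (h) (s (g (g (p))) (h)))))
2. (s (g (g (g (g (p))))) (s (g (g (g (p)))) (f (h) (s (g (g (p))) (h)))))  →  (s (g (g (g (g (p))))) (s (g (g (g (p)))) (s (g (g (p))) (h))))
normal form: (s (g (g (g (g (p))))) (s (g (g (g (p)))) (s (g (g (p))) (h))))


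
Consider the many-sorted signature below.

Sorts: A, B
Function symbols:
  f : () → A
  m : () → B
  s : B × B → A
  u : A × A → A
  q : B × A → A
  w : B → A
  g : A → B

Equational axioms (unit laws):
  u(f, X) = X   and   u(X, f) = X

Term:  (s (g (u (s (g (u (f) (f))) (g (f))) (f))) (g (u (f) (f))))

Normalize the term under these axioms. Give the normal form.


normal form = (s (g (s (g (f)) (g (f)))) (g (f)))

1. (s (g (u (s (g (u (f) (f))) (g (f))) (f))) (g (u (f) (f))))  →  (s (g (s (g (u (f) (f))) (g (f)))) (g (u (f) (f))))
2. (s (g (s (g (u (f) (f))) (g (f)))) (g (u (f) (f))))  →  (s (g (s (g (f)) (g (f)))) (g (u (f) (f))))
3. (s (g (s (g (f)) (g (f)))) (g (u (f) (f))))  →  (s (g (s (g (f)) (g (f)))) (g (f)))


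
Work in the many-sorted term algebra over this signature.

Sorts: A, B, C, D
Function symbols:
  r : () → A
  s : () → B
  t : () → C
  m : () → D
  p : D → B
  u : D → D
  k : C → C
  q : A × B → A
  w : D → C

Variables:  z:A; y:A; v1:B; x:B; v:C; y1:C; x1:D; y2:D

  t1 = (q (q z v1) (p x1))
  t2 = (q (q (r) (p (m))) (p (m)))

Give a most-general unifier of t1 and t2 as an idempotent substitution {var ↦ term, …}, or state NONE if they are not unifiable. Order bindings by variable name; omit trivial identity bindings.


{v1 ↦ (p (m)), x1 ↦ (m), z ↦ (r)}


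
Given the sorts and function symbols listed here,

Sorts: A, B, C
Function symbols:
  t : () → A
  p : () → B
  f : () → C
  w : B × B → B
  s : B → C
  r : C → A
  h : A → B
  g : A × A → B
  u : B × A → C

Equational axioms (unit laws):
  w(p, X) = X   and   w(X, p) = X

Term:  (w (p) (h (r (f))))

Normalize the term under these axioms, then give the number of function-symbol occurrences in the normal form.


size = 3

1. (w (p) (h (r (f))))  →  (h (r (f)))
normal form: (h (r (f)))
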